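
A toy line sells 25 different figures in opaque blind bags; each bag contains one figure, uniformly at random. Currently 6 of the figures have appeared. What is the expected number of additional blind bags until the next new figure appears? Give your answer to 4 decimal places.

Each blind bag yields a new figure with probability (25-6)/25 = 19/25, so the wait is geometric with mean 25/19.
E = 25/19 = 1.31579.

1.3158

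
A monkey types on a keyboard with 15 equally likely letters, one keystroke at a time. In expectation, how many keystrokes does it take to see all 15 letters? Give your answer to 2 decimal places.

Split into phases: going from k distinct to k+1 distinct takes on average 15/(15-k) keystrokes.
E[T] = 15/15 + 15/14 + 15/13 + ... + 15/2 + 15/1 = 15·H_{15}.
H_{15} = 3.318, so E[T] = 49.773.

49.77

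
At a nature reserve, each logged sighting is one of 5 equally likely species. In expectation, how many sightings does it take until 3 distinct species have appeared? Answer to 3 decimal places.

Going from k to k+1 distinct takes a geometric number of sightings with mean 5/(5-k).
Sum over k = 0,...,2: E = 5/5 + 5/4 + 5/3 = 3.9167.

3.917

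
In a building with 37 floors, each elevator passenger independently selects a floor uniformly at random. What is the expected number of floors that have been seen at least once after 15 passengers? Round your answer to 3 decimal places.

12.469

For each floor, P(seen in 15 passengers) = 1 - (36/37)^15 = 0.3370.
By linearity of expectation, E[distinct seen] = 37·(1 - (36/37)^15) = 12.4691.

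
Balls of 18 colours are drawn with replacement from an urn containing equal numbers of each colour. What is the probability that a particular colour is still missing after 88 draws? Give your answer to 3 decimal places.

0.007

On each draw the fixed colour fails to appear with probability 17/18.
P(still missing after 88) = (17/18)^88 = 0.0065.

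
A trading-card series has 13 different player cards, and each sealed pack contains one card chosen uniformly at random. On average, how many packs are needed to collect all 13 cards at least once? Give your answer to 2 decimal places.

After k distinct cards have appeared, the next pack gives a new one with probability (13-k)/13, so the expected wait for the (k+1)-th is 13/(13-k).
E[T] = 13/13 + 13/12 + 13/11 + ... + 13/2 + 13/1 = 13·H_{13}.
H_{13} = 3.180, so E[T] = 41.342.

41.34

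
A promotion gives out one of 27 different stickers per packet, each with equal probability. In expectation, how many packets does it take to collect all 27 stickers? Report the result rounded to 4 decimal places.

105.0693

The wait to go from k to k+1 distinct stickers is geometric with mean 27/(27-k).
E[T] = 27/27 + 27/26 + 27/25 + ... + 27/2 + 27/1 = 27·H_{27}.
H_{27} = 3.89146, so E[T] = 105.06933.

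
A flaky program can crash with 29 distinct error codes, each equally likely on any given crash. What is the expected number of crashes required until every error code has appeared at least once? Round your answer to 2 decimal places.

After k distinct error codes have appeared, the next crash gives a new one with probability (29-k)/29, so the expected wait for the (k+1)-th is 29/(29-k).
E[T] = 29/29 + 29/28 + 29/27 + ... + 29/2 + 29/1 = 29·H_{29}.
H_{29} = 3.962, so E[T] = 114.888.

114.89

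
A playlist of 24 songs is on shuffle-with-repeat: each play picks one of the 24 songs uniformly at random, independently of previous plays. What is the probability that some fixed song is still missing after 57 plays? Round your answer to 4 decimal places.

0.0884

Each play misses the fixed song with probability (24-1)/24 = 23/24, independently.
P(still missing after 57) = (23/24)^57 = 0.08840.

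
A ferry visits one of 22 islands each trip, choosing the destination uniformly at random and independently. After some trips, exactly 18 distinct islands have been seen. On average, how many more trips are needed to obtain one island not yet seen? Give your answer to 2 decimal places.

5.50

The number of trips until the next new island is geometric with success probability 4/22, so its mean is 22/4.
E = 22/4 = 5.500.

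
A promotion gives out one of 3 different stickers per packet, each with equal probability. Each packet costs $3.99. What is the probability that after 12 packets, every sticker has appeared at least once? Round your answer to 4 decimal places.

Let A_i be the event that sticker i is missing after 12 packets. By inclusion–exclusion on the A_i,
P(all seen) = Σ_{j=0}^{3} (-1)^j C(3,j)((3-j)/3)^12
= 1.00000 - 0.02312 + 0.00001 - 0.00000
= 0.97688.

0.9769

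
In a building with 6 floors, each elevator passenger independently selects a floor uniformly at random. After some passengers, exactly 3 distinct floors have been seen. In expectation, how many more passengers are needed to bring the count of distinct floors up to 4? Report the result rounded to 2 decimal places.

With k distinct floors already seen, the next new one takes an expected 6/(6-k) passengers.
Only the k = 3 term is needed: E = 6/3 = 2.000.

2.00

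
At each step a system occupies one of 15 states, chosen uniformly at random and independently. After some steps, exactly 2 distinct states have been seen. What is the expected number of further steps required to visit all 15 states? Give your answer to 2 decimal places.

47.70

From k distinct to k+1 distinct takes on average 15/(15-k) steps.
Sum over k = 2,...,14: E = 15/13 + 15/12 + 15/11 + ... + 15/2 + 15/1 = 47.702.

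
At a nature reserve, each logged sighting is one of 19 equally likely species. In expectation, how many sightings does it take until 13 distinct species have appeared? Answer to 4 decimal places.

Going from k to k+1 distinct takes a geometric number of sightings with mean 19/(19-k).
Sum over k = 0,...,12: E = 19/19 + 19/18 + 19/17 + ... + 19/8 + 19/7 = 20.85705.

20.8571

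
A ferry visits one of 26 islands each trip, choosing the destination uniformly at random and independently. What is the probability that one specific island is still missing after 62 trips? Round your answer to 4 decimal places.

Each trip misses the fixed island with probability (26-1)/26 = 25/26, independently.
P(still missing after 62) = (25/26)^62 = 0.08789.

0.0879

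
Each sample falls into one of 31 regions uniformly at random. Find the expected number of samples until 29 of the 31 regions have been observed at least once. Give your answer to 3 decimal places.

With k distinct regions already seen, the next new one arrives after an expected 31/(31-k) samples.
Sum over k = 0,...,28: E = 31/31 + 31/30 + 31/29 + ... + 31/4 + 31/3 = 78.3446.

78.345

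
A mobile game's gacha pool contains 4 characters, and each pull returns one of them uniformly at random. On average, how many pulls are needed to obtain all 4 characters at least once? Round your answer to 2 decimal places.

8.33

The wait to go from k to k+1 distinct characters is geometric with mean 4/(4-k).
E[T] = 4/4 + 4/3 + 4/2 + 4/1 = 4·H_{4}.
H_{4} = 2.083, so E[T] = 8.333.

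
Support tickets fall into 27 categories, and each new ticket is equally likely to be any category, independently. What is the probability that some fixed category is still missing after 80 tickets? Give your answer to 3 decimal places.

On each ticket the fixed category fails to appear with probability 26/27.
P(still missing after 80) = (26/27)^80 = 0.0488.

0.049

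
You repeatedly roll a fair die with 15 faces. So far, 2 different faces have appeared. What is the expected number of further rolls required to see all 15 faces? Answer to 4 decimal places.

From k distinct to k+1 distinct takes on average 15/(15-k) rolls.
Sum over k = 2,...,14: E = 15/13 + 15/12 + 15/11 + ... + 15/2 + 15/1 = 47.70201.

47.7020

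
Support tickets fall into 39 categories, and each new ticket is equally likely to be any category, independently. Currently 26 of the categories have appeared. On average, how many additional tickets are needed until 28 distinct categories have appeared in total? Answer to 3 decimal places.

6.250

With k distinct categories already seen, the next new one takes an expected 39/(39-k) tickets.
Sum over k = 26,...,27: E = 39/13 + 39/12 = 6.2500.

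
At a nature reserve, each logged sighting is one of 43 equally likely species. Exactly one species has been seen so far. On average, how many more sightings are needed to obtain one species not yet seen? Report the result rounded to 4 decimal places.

Each sighting yields a new species with probability (43-1)/43 = 42/43, so the wait is geometric with mean 43/42.
E = 43/42 = 1.02381.

1.0238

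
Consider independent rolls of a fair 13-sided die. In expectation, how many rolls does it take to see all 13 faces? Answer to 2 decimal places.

The wait to go from k to k+1 distinct faces is geometric with mean 13/(13-k).
E[T] = 13/13 + 13/12 + 13/11 + ... + 13/2 + 13/1 = 13·H_{13}.
H_{13} = 3.180, so E[T] = 41.342.

41.34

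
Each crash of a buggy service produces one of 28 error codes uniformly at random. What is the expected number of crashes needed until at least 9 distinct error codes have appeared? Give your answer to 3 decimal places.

With k distinct error codes already seen, the next new one arrives after an expected 28/(28-k) crashes.
Sum over k = 0,...,8: E = 28/28 + 28/27 + 28/26 + ... + 28/21 + 28/20 = 10.6241.

10.624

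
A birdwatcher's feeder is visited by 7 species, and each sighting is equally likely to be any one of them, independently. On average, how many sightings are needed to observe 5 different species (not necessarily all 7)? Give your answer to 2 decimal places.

7.65

Going from k to k+1 distinct takes a geometric number of sightings with mean 7/(7-k).
Sum over k = 0,...,4: E = 7/7 + 7/6 + 7/5 + 7/4 + 7/3 = 7.650.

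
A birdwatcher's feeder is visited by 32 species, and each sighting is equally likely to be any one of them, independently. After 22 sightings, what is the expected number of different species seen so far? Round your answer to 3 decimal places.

16.085

For each species, P(seen in 22 sightings) = 1 - (31/32)^22 = 0.5027.
By linearity of expectation, E[distinct seen] = 32·(1 - (31/32)^22) = 16.0850.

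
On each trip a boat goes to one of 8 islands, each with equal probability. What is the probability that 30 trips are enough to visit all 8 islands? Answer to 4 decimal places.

Let A_i be the event that island i is missing after 30 trips. By inclusion–exclusion on the A_i,
P(all seen) = Σ_{j=0}^{8} (-1)^j C(8,j)((8-j)/8)^30
= 1.00000 - 0.14566 + 0.00500 - 0.00004 + 0.00000 - 0.00000 + 0.00000 - 0.00000 + 0.00000
= 0.85930.

0.8593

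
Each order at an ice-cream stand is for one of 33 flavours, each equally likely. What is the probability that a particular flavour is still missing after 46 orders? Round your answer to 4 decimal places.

Each order misses the fixed flavour with probability (33-1)/33 = 32/33, independently.
P(still missing after 46) = (32/33)^46 = 0.24281.

0.2428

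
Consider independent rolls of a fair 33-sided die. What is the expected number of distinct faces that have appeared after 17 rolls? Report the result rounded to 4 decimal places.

13.4419

For each face, P(seen in 17 rolls) = 1 - (32/33)^17 = 0.40733.
By linearity of expectation, E[distinct seen] = 33·(1 - (32/33)^17) = 13.44190.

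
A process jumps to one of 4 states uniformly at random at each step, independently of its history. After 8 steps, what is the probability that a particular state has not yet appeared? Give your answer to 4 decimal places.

On each step the fixed state fails to appear with probability 3/4.
P(still missing after 8) = (3/4)^8 = 0.10011.

0.1001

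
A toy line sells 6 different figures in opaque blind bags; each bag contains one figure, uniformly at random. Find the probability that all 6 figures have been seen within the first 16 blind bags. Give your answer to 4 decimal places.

By inclusion–exclusion over which figures are missing,
P(all seen) = Σ_{j=0}^{6} (-1)^j C(6,j)((6-j)/6)^16
= 1.00000 - 0.32453 + 0.02284 - 0.00031 + 0.00000 - 0.00000 + 0.00000
= 0.69800.

0.6980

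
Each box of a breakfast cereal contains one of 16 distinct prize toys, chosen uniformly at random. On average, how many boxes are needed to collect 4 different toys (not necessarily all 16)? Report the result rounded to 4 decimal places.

Going from k to k+1 distinct takes a geometric number of boxes with mean 16/(16-k).
Sum over k = 0,...,3: E = 16/16 + 16/15 + 16/14 + 16/13 = 4.44029.

4.4403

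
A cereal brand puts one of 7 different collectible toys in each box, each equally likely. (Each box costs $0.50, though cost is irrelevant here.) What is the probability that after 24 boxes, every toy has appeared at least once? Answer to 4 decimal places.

0.8334

By inclusion–exclusion over which toys are missing,
P(all seen) = Σ_{j=0}^{7} (-1)^j C(7,j)((7-j)/7)^24
= 1.00000 - 0.17313 + 0.00653 - 0.00005 + 0.00000 - 0.00000 + 0.00000 - 0.00000
= 0.83335.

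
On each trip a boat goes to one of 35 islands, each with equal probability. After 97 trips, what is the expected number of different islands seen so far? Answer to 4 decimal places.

For each island, P(seen in 97 trips) = 1 - (34/35)^97 = 0.93990.
By linearity of expectation, E[distinct seen] = 35·(1 - (34/35)^97) = 32.89660.

32.8966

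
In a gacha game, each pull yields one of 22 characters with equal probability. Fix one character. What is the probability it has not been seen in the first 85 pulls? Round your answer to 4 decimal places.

0.0192

Each pull misses the fixed character with probability (22-1)/22 = 21/22, independently.
P(still missing after 85) = (21/22)^85 = 0.01917.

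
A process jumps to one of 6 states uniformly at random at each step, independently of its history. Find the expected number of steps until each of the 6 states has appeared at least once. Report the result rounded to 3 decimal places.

14.700

Split into phases: going from k distinct to k+1 distinct takes on average 6/(6-k) steps.
E[T] = 6/6 + 6/5 + 6/4 + 6/3 + 6/2 + 6/1 = 6·H_{6}.
H_{6} = 2.4500, so E[T] = 14.7000.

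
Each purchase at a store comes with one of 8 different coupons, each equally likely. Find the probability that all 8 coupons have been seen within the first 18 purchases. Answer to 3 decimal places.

By inclusion–exclusion over which coupons are missing,
P(all seen) = Σ_{j=0}^{8} (-1)^j C(8,j)((8-j)/8)^18
= 1.0000 - 0.7232 + 0.1579 - 0.0119 + 0.0003 - 0.0000 + 0.0000 - 0.0000 + 0.0000
= 0.4231.

0.423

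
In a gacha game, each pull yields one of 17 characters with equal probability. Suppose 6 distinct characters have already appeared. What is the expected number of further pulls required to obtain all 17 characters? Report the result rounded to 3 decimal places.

51.338

From k distinct to k+1 distinct takes on average 17/(17-k) pulls.
Sum over k = 6,...,16: E = 17/11 + 17/10 + 17/9 + ... + 17/2 + 17/1 = 51.3379.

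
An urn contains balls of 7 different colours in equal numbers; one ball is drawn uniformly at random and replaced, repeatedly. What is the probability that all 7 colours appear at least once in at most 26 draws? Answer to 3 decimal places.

0.876

By inclusion–exclusion over which colours are missing,
P(all seen) = Σ_{j=0}^{7} (-1)^j C(7,j)((7-j)/7)^26
= 1.0000 - 0.1272 + 0.0033 - 0.0000 + 0.0000 - 0.0000 + 0.0000 - 0.0000
= 0.8761.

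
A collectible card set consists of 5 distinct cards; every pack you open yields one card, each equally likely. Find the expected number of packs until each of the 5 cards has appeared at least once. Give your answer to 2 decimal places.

After k distinct cards have appeared, the next pack gives a new one with probability (5-k)/5, so the expected wait for the (k+1)-th is 5/(5-k).
E[T] = 5/5 + 5/4 + 5/3 + 5/2 + 5/1 = 5·H_{5}.
H_{5} = 2.283, so E[T] = 11.417.

11.42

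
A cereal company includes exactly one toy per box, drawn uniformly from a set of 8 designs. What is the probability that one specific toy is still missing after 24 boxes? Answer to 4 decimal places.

0.0406

On each box the fixed toy fails to appear with probability 7/8.
P(still missing after 24) = (7/8)^24 = 0.04057.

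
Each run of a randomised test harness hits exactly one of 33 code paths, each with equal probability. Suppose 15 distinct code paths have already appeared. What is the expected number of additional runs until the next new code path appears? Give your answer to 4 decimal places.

Each run yields a new code path with probability (33-15)/33 = 18/33, so the wait is geometric with mean 33/18.
E = 33/18 = 1.83333.

1.8333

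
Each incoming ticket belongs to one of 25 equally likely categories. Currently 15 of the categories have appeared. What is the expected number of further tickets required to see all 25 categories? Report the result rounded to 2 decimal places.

73.22

With k distinct categories already seen, the next new one takes an expected 25/(25-k) tickets.
Sum over k = 15,...,24: E = 25/10 + 25/9 + 25/8 + ... + 25/2 + 25/1 = 73.224.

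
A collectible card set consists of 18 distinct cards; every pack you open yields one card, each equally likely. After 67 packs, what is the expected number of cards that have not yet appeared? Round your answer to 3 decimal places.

0.391

For each card, P(unseen after 67) = (17/18)^67 = 0.0217.
By linearity of expectation, E[unseen] = 18·(17/18)^67 = 0.3909.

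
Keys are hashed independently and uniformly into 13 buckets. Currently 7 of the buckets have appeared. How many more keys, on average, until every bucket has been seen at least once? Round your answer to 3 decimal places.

31.850

The wait to go from k to k+1 distinct buckets is geometric with mean 13/(13-k).
Sum over k = 7,...,12: E = 13/6 + 13/5 + 13/4 + 13/3 + 13/2 + 13/1 = 31.8500.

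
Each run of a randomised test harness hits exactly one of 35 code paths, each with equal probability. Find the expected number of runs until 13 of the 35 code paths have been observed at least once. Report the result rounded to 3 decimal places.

With k distinct code paths already seen, the next new one arrives after an expected 35/(35-k) runs.
Sum over k = 0,...,12: E = 35/35 + 35/34 + 35/33 + ... + 35/24 + 35/23 = 15.9589.

15.959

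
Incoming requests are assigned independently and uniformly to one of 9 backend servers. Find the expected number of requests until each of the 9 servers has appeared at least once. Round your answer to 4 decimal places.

The wait to go from k to k+1 distinct servers is geometric with mean 9/(9-k).
E[T] = 9/9 + 9/8 + 9/7 + ... + 9/2 + 9/1 = 9·H_{9}.
H_{9} = 2.82897, so E[T] = 25.46071.

25.4607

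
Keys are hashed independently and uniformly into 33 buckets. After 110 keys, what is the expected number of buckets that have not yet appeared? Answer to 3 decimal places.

1.118

For each bucket, P(unseen after 110) = (32/33)^110 = 0.0339.
By linearity of expectation, E[unseen] = 33·(32/33)^110 = 1.1181.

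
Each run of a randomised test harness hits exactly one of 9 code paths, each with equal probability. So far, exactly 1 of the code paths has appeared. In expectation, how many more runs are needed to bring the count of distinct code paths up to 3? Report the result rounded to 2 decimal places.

2.41

With k distinct code paths already seen, the next new one takes an expected 9/(9-k) runs.
Sum over k = 1,...,2: E = 9/8 + 9/7 = 2.411.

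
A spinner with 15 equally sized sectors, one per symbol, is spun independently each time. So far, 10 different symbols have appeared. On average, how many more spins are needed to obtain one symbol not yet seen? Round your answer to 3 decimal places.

Each spin yields a new symbol with probability (15-10)/15 = 5/15, so the wait is geometric with mean 15/5.
E = 15/5 = 3.0000.

3.000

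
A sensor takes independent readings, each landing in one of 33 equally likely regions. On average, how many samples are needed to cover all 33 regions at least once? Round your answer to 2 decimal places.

134.93

After k distinct regions have appeared, the next sample gives a new one with probability (33-k)/33, so the expected wait for the (k+1)-th is 33/(33-k).
E[T] = 33/33 + 33/32 + 33/31 + ... + 33/2 + 33/1 = 33·H_{33}.
H_{33} = 4.089, so E[T] = 134.930.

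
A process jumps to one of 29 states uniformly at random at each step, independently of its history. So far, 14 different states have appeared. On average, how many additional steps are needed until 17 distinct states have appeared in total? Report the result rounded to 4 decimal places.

6.2355

From k distinct to k+1 distinct takes on average 29/(29-k) steps.
Sum over k = 14,...,16: E = 29/15 + 29/14 + 29/13 = 6.23553.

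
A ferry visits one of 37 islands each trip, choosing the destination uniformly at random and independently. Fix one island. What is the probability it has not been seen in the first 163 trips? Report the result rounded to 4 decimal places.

On each trip the fixed island fails to appear with probability 36/37.
P(still missing after 163) = (36/37)^163 = 0.01149.

0.0115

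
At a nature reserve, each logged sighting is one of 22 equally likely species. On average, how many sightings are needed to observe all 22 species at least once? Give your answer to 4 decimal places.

Split into phases: going from k distinct to k+1 distinct takes on average 22/(22-k) sightings.
E[T] = 22/22 + 22/21 + 22/20 + ... + 22/2 + 22/1 = 22·H_{22}.
H_{22} = 3.69081, so E[T] = 81.19789.

81.1979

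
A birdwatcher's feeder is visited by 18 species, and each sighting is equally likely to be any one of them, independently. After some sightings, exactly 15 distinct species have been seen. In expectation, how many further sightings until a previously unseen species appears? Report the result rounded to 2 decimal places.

6.00

The number of sightings until the next new species is geometric with success probability 3/18, so its mean is 18/3.
E = 18/3 = 6.000.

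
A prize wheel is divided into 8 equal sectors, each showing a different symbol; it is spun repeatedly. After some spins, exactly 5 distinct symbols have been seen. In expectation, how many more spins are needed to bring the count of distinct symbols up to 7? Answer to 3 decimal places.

The wait to go from k to k+1 distinct symbols is geometric with mean 8/(8-k).
Sum over k = 5,...,6: E = 8/3 + 8/2 = 6.6667.

6.667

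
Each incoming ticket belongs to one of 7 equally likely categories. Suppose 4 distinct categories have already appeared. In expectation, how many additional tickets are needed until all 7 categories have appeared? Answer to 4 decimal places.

12.8333

From k distinct to k+1 distinct takes on average 7/(7-k) tickets.
Sum over k = 4,...,6: E = 7/3 + 7/2 + 7/1 = 12.83333.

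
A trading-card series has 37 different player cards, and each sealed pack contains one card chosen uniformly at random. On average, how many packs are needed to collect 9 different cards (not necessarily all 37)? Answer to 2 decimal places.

Going from k to k+1 distinct takes a geometric number of packs with mean 37/(37-k).
Sum over k = 0,...,8: E = 37/37 + 37/36 + 37/35 + ... + 37/30 + 37/29 = 10.153.

10.15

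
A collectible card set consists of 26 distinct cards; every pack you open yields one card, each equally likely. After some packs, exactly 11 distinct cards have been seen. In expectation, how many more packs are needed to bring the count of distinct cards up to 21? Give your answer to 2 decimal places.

From k distinct to k+1 distinct takes on average 26/(26-k) packs.
Sum over k = 11,...,20: E = 26/15 + 26/14 + 26/13 + ... + 26/7 + 26/6 = 26.907.

26.91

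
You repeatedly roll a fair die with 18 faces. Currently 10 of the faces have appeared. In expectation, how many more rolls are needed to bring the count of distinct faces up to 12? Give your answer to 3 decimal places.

4.821

From k distinct to k+1 distinct takes on average 18/(18-k) rolls.
Sum over k = 10,...,11: E = 18/8 + 18/7 = 4.8214.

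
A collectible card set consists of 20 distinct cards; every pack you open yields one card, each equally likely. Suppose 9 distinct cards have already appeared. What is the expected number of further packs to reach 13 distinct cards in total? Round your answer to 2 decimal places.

8.54

The wait to go from k to k+1 distinct cards is geometric with mean 20/(20-k).
Sum over k = 9,...,12: E = 20/11 + 20/10 + 20/9 + 20/8 = 8.540.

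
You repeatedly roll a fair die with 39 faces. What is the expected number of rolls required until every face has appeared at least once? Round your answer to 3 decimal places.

165.888

The wait to go from k to k+1 distinct faces is geometric with mean 39/(39-k).
E[T] = 39/39 + 39/38 + 39/37 + ... + 39/2 + 39/1 = 39·H_{39}.
H_{39} = 4.2535, so E[T] = 165.8882.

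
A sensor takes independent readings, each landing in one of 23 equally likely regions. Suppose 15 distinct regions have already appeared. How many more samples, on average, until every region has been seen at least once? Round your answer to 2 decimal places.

With k distinct regions already seen, the next new one takes an expected 23/(23-k) samples.
Sum over k = 15,...,22: E = 23/8 + 23/7 + 23/6 + ... + 23/2 + 23/1 = 62.511.

62.51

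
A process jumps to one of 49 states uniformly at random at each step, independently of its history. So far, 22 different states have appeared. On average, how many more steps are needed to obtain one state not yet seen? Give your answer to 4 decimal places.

Each step yields a new state with probability (49-22)/49 = 27/49, so the wait is geometric with mean 49/27.
E = 49/27 = 1.81481.

1.8148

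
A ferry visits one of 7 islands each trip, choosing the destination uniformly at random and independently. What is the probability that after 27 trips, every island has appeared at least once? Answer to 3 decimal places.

Let A_i be the event that island i is missing after 27 trips. By inclusion–exclusion on the A_i,
P(all seen) = Σ_{j=0}^{7} (-1)^j C(7,j)((7-j)/7)^27
= 1.0000 - 0.1090 + 0.0024 - 0.0000 + 0.0000 - 0.0000 + 0.0000 - 0.0000
= 0.8933.

0.893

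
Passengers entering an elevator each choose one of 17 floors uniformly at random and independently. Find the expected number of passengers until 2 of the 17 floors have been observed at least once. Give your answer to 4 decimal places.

With k distinct floors already seen, the next new one arrives after an expected 17/(17-k) passengers.
Sum over k = 0,...,1: E = 17/17 + 17/16 = 2.06250.

2.0625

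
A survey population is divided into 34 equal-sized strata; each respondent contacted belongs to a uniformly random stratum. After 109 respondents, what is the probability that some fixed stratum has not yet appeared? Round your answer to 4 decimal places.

On each respondent the fixed stratum fails to appear with probability 33/34.
P(still missing after 109) = (33/34)^109 = 0.03862.

0.0386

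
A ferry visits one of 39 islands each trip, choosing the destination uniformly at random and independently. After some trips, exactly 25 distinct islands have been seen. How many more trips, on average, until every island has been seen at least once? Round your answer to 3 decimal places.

With k distinct islands already seen, the next new one takes an expected 39/(39-k) trips.
Sum over k = 25,...,38: E = 39/14 + 39/13 + 39/12 + ... + 39/2 + 39/1 = 126.8109.

126.811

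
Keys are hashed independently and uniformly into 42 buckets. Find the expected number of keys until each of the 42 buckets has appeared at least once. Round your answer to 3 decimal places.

181.723

After k distinct buckets have appeared, the next key gives a new one with probability (42-k)/42, so the expected wait for the (k+1)-th is 42/(42-k).
E[T] = 42/42 + 42/41 + 42/40 + ... + 42/2 + 42/1 = 42·H_{42}.
H_{42} = 4.3267, so E[T] = 181.7232.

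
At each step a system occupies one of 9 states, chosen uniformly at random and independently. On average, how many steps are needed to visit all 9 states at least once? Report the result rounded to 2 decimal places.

25.46

Split into phases: going from k distinct to k+1 distinct takes on average 9/(9-k) steps.
E[T] = 9/9 + 9/8 + 9/7 + ... + 9/2 + 9/1 = 9·H_{9}.
H_{9} = 2.829, so E[T] = 25.461.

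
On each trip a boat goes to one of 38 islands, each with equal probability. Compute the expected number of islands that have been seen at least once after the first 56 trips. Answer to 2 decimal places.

29.47

For each island, P(seen in 56 trips) = 1 - (37/38)^56 = 0.775.
By linearity of expectation, E[distinct seen] = 38·(1 - (37/38)^56) = 29.465.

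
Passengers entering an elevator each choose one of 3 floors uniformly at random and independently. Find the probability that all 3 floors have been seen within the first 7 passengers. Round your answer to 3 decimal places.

Let A_i be the event that floor i is missing after 7 passengers. By inclusion–exclusion on the A_i,
P(all seen) = Σ_{j=0}^{3} (-1)^j C(3,j)((3-j)/3)^7
= 1.0000 - 0.1756 + 0.0014 - 0.0000
= 0.8258.

0.826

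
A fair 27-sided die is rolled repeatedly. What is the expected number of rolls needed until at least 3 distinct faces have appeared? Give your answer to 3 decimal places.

With k distinct faces already seen, the next new one arrives after an expected 27/(27-k) rolls.
Sum over k = 0,...,2: E = 27/27 + 27/26 + 27/25 = 3.1185.

3.118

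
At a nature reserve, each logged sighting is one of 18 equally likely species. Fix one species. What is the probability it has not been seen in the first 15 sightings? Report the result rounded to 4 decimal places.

0.4243

Each sighting misses the fixed species with probability (18-1)/18 = 17/18, independently.
P(still missing after 15) = (17/18)^15 = 0.42427.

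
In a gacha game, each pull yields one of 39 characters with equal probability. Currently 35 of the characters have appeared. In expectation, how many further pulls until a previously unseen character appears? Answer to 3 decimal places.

Each pull yields a new character with probability (39-35)/39 = 4/39, so the wait is geometric with mean 39/4.
E = 39/4 = 9.7500.

9.750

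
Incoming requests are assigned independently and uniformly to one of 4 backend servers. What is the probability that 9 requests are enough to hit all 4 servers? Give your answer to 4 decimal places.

By inclusion–exclusion over which servers are missing,
P(all seen) = Σ_{j=0}^{4} (-1)^j C(4,j)((4-j)/4)^9
= 1.00000 - 0.30034 + 0.01172 - 0.00002 + 0.00000
= 0.71136.

0.7114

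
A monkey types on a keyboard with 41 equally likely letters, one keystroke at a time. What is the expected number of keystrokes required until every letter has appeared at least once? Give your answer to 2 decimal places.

176.42

The wait to go from k to k+1 distinct letters is geometric with mean 41/(41-k).
E[T] = 41/41 + 41/40 + 41/39 + ... + 41/2 + 41/1 = 41·H_{41}.
H_{41} = 4.303, so E[T] = 176.420.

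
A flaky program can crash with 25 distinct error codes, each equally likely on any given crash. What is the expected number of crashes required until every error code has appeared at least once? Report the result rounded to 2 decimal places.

95.40

After k distinct error codes have appeared, the next crash gives a new one with probability (25-k)/25, so the expected wait for the (k+1)-th is 25/(25-k).
E[T] = 25/25 + 25/24 + 25/23 + ... + 25/2 + 25/1 = 25·H_{25}.
H_{25} = 3.816, so E[T] = 95.399.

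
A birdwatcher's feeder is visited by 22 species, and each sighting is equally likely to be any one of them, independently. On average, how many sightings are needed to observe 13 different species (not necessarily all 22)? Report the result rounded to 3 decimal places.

18.961

Going from k to k+1 distinct takes a geometric number of sightings with mean 22/(22-k).
Sum over k = 0,...,12: E = 22/22 + 22/21 + 22/20 + ... + 22/11 + 22/10 = 18.9606.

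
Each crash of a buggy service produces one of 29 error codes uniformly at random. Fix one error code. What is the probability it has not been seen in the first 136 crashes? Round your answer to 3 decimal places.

On each crash the fixed error code fails to appear with probability 28/29.
P(still missing after 136) = (28/29)^136 = 0.0085.

0.008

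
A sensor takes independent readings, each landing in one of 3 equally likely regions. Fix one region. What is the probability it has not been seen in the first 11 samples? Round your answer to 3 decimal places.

0.012

Each sample misses the fixed region with probability (3-1)/3 = 2/3, independently.
P(still missing after 11) = (2/3)^11 = 0.0116.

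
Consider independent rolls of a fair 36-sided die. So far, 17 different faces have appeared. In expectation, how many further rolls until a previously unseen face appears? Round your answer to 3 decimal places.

1.895

The number of rolls until the next new face is geometric with success probability 19/36, so its mean is 36/19.
E = 36/19 = 1.8947.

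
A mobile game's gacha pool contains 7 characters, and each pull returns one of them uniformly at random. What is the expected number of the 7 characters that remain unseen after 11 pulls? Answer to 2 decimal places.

For each character, P(unseen after 11) = (6/7)^11 = 0.183.
By linearity of expectation, E[unseen] = 7·(6/7)^11 = 1.284.

1.28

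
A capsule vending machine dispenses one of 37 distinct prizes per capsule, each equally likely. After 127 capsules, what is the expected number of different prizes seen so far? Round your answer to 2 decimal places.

For each prize, P(seen in 127 capsules) = 1 - (36/37)^127 = 0.969.
By linearity of expectation, E[distinct seen] = 37·(1 - (36/37)^127) = 35.860.

35.86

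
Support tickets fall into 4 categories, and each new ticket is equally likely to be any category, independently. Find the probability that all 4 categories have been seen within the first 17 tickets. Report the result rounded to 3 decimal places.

0.970

Let A_i be the event that category i is missing after 17 tickets. By inclusion–exclusion on the A_i,
P(all seen) = Σ_{j=0}^{4} (-1)^j C(4,j)((4-j)/4)^17
= 1.0000 - 0.0301 + 0.0000 - 0.0000 + 0.0000
= 0.9700.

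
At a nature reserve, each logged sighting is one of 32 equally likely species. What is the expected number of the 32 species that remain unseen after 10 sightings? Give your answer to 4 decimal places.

For each species, P(unseen after 10) = (31/32)^10 = 0.72798.
By linearity of expectation, E[unseen] = 32·(31/32)^10 = 23.29524.

23.2952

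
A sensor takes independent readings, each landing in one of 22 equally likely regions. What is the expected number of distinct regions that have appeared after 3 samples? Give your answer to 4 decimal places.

2.8657

For each region, P(seen in 3 samples) = 1 - (21/22)^3 = 0.13026.
By linearity of expectation, E[distinct seen] = 22·(1 - (21/22)^3) = 2.86570.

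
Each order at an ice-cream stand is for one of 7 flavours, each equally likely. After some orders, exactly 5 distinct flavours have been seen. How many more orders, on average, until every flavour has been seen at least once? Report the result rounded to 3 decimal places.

The wait to go from k to k+1 distinct flavours is geometric with mean 7/(7-k).
Sum over k = 5,...,6: E = 7/2 + 7/1 = 10.5000.

10.500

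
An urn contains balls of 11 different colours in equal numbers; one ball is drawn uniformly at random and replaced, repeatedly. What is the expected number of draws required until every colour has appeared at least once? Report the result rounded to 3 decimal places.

33.219

After k distinct colours have appeared, the next draw gives a new one with probability (11-k)/11, so the expected wait for the (k+1)-th is 11/(11-k).
E[T] = 11/11 + 11/10 + 11/9 + ... + 11/2 + 11/1 = 11·H_{11}.
H_{11} = 3.0199, so E[T] = 33.2187.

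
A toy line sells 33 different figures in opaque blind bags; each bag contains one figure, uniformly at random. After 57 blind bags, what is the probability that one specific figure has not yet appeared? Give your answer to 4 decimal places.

Each blind bag misses the fixed figure with probability (33-1)/33 = 32/33, independently.
P(still missing after 57) = (32/33)^57 = 0.17308.

0.1731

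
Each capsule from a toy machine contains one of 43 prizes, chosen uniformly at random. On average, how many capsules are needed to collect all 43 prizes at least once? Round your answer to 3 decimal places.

Split into phases: going from k distinct to k+1 distinct takes on average 43/(43-k) capsules.
E[T] = 43/43 + 43/42 + 43/41 + ... + 43/2 + 43/1 = 43·H_{43}.
H_{43} = 4.3500, so E[T] = 187.0499.

187.050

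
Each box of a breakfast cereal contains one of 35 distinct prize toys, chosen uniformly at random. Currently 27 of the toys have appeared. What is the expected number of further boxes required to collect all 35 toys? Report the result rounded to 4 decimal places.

With k distinct toys already seen, the next new one takes an expected 35/(35-k) boxes.
Sum over k = 27,...,34: E = 35/8 + 35/7 + 35/6 + ... + 35/2 + 35/1 = 95.12500.

95.1250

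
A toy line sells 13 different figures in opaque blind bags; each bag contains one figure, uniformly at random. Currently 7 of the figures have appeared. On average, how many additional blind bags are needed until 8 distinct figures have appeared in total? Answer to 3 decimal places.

2.167

The wait to go from k to k+1 distinct figures is geometric with mean 13/(13-k).
Only the k = 7 term is needed: E = 13/6 = 2.1667.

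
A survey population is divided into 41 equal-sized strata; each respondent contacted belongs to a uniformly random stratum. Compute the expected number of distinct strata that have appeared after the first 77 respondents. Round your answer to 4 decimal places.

For each stratum, P(seen in 77 respondents) = 1 - (40/41)^77 = 0.85063.
By linearity of expectation, E[distinct seen] = 41·(1 - (40/41)^77) = 34.87584.

34.8758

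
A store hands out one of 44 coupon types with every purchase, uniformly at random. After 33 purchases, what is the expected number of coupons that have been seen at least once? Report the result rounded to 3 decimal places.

For each coupon, P(seen in 33 purchases) = 1 - (43/44)^33 = 0.5317.
By linearity of expectation, E[distinct seen] = 44·(1 - (43/44)^33) = 23.3950.

23.395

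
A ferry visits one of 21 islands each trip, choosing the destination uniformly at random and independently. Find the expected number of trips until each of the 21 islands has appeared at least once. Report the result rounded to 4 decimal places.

76.5525

After k distinct islands have appeared, the next trip gives a new one with probability (21-k)/21, so the expected wait for the (k+1)-th is 21/(21-k).
E[T] = 21/21 + 21/20 + 21/19 + ... + 21/2 + 21/1 = 21·H_{21}.
H_{21} = 3.64536, so E[T] = 76.55253.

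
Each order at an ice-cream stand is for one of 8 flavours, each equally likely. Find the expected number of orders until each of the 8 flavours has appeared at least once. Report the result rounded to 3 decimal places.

21.743

Split into phases: going from k distinct to k+1 distinct takes on average 8/(8-k) orders.
E[T] = 8/8 + 8/7 + 8/6 + ... + 8/2 + 8/1 = 8·H_{8}.
H_{8} = 2.7179, so E[T] = 21.7429.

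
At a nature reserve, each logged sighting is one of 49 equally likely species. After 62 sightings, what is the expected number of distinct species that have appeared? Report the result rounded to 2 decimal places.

35.35

For each species, P(seen in 62 sightings) = 1 - (48/49)^62 = 0.722.
By linearity of expectation, E[distinct seen] = 49·(1 - (48/49)^62) = 35.354.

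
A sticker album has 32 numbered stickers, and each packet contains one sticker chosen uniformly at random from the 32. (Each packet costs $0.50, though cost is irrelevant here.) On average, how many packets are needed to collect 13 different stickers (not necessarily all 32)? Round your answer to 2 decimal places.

16.34

With k distinct stickers already seen, the next new one arrives after an expected 32/(32-k) packets.
Sum over k = 0,...,12: E = 32/32 + 32/31 + 32/30 + ... + 32/21 + 32/20 = 16.344.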